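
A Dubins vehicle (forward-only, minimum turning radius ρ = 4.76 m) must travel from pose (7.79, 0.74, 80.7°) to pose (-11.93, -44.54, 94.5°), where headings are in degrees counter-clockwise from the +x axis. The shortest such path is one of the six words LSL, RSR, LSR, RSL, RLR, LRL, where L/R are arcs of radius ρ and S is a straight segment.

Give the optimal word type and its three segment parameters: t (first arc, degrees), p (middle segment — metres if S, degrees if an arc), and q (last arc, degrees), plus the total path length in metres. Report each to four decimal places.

LSR: t = 188.3518°, p = 45.8396 m, q = 174.5518°, L = 75.9888 m

Let ψ = atan2(Δy, Δx) = atan2(-45.28, -19.72) = -113.5337° be the start→goal bearing.
Normalize: d = |goal − start| / ρ = 49.387820/4.76 = 10.375593, α = (θ_start − ψ) mod 360° = 194.2337° = 3.390018 rad, β = (θ_goal − ψ) mod 360° = 208.0337° = 3.630873 rad.
Common terms: sin α = -0.245878, cos α = -0.969301, sin β = -0.469991, cos β = -0.882671, cos(α−β) = 0.971134, d² = 107.652920. Work in radians in the unit-radius frame; every candidate has L = ρ·(t + p + q).
LSL: p² = 2 + d² − 2cos(α−β) + 2d(sin α − sin β) = 112.361267; p = √p² = 10.600060; φ = atan2(cos β − cos α, d + sin α − sin β) = 0.008173 rad; t = (φ − α) mod 2π = 2.901340 rad, q = (β − φ) mod 2π = 3.622701 rad → L = 4.76·(2.901340 + 10.600060 + 3.622701) = 4.76·17.124100 = 81.510718 m
RSR: p² = 2 + d² − 2cos(α−β) + 2d(sin β − sin α) = 103.060036; p = √p² = 10.151849; φ = atan2(cos α − cos β, d − sin α + sin β) = -0.008533 rad; t = (α − φ) mod 2π = 3.398551 rad, q = (φ − β) mod 2π = 2.643778 rad → L = 4.76·(3.398551 + 10.151849 + 2.643778) = 4.76·16.194179 = 77.084291 m
LSR: p² = d² − 2 + 2cos(α−β) + 2d(sin α + sin β) = 92.740058; p = √p² = 9.630164; φ = atan2(−cos α − cos β, d + sin α + sin β) − atan2(−2, p) = 0.394192 rad; t = (φ − α) mod 2π = 3.287360 rad, q = (φ − β) mod 2π = 3.046504 rad → L = 4.76·(3.287360 + 9.630164 + 3.046504) = 4.76·15.964028 = 75.988773 m
RSL: p² = d² − 2 + 2cos(α−β) − 2d(sin α + sin β) = 122.450319; p = √p² = 11.065727; φ = atan2(cos α + cos β, d − sin α − sin β) − atan2(2, p) = -0.344254 rad; t = (α − φ) mod 2π = 3.734272 rad, q = (β − φ) mod 2π = 3.975128 rad → L = 4.76·(3.734272 + 11.065727 + 3.975128) = 4.76·18.775127 = 89.369606 m
RLR: c = (6 − d² + 2cos(α−β) + 2d(sin α − sin β))/8 = -11.882505, |c| > 1 → infeasible
LRL: c = (6 − d² + 2cos(α−β) − 2d(sin α − sin β))/8 = -13.045158, |c| > 1 → infeasible
Shortest: LSR with L = 75.988773 m ≈ 75.9888 m
Convert LSR to answer units (arcs ×180/π): t = 3.287360·180/π = 188.3518°, p = ρ·p = 4.76·9.630164 = 45.8396 m, q = 3.046504·180/π = 174.5518°, L = 75.9888 m.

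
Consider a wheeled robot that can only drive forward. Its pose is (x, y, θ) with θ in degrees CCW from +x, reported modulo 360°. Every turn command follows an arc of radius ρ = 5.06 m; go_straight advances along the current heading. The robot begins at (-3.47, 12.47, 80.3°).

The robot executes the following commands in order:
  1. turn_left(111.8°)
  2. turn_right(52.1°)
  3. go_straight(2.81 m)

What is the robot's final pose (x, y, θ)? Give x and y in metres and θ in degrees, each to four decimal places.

(-15.9841, 21.1478, 140.0000°)

set_pose: (x, y, θ) = (-3.4700, 12.4700, 80.3000°), ρ = 5.06
turn_left(111.8°): centre at ρ to the left, rotate +111.8° → (-9.5183, 18.2701, 192.1000°)
turn_right(52.1°): centre at ρ to the right, rotate −52.1° → (-13.8315, 19.3415, 140.0000°)
go_straight(2.81): x += 2.81·cos θ, y += 2.81·sin θ → (-15.9841, 21.1478, 140.0000°)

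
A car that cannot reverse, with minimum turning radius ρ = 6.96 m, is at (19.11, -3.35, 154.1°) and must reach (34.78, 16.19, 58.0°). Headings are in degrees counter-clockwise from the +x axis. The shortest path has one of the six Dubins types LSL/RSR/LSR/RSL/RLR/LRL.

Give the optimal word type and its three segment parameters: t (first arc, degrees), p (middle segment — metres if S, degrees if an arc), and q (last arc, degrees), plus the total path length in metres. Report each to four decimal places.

Let ψ = atan2(Δy, Δx) = atan2(19.54, 15.67) = 51.2723° be the start→goal bearing.
Normalize: d = |goal − start| / ρ = 25.047166/6.96 = 3.598731, α = (θ_start − ψ) mod 360° = 102.8277° = 1.794682 rad, β = (θ_goal − ψ) mod 360° = 6.7277° = 0.117420 rad.
Common terms: sin α = 0.975042, cos α = -0.222020, sin β = 0.117151, cos β = 0.993114, cos(α−β) = -0.106264, d² = 12.950862. Work in radians in the unit-radius frame; every candidate has L = ρ·(t + p + q).
LSL: p² = 2 + d² − 2cos(α−β) + 2d(sin α − sin β) = 21.338032; p = √p² = 4.619311; φ = atan2(cos β − cos α, d + sin α − sin β) = 0.266188 rad; t = (φ − α) mod 2π = 4.754691 rad, q = (β − φ) mod 2π = 6.134418 rad → L = 6.96·(4.754691 + 4.619311 + 6.134418) = 6.96·15.508420 = 107.938603 m
RSR: p² = 2 + d² − 2cos(α−β) + 2d(sin β − sin α) = 8.988749; p = √p² = 2.998124; φ = atan2(cos α − cos β, d − sin α + sin β) = -0.417305 rad; t = (α − φ) mod 2π = 2.211986 rad, q = (φ − β) mod 2π = 5.748460 rad → L = 6.96·(2.211986 + 2.998124 + 5.748460) = 6.96·10.958571 = 76.271654 m
LSR: p² = d² − 2 + 2cos(α−β) + 2d(sin α + sin β) = 18.599350; p = √p² = 4.312696; φ = atan2(−cos α − cos β, d + sin α + sin β) − atan2(−2, p) = 0.271304 rad; t = (φ − α) mod 2π = 4.759807 rad, q = (φ − β) mod 2π = 0.153884 rad → L = 6.96·(4.759807 + 4.312696 + 0.153884) = 6.96·9.226387 = 64.215657 m
RSL: p² = d² − 2 + 2cos(α−β) − 2d(sin α + sin β) = 2.877319; p = √p² = 1.696266; φ = atan2(cos α + cos β, d − sin α − sin β) − atan2(2, p) = -0.568942 rad; t = (α − φ) mod 2π = 2.363624 rad, q = (β − φ) mod 2π = 0.686362 rad → L = 6.96·(2.363624 + 1.696266 + 0.686362) = 6.96·4.746252 = 33.033916 m
RLR: c = (6 − d² + 2cos(α−β) + 2d(sin α − sin β))/8 = -0.123594; p = 2π − arccos c = 4.588478 rad; φ = atan2(cos α − cos β, d − sin α + sin β) = -0.417305 rad; t = (α − φ + p/2) mod 2π = 4.506226 rad, q = (α − β − t + p) mod 2π = 1.759514 rad → L = 6.96·(4.506226 + 4.588478 + 1.759514) = 6.96·10.854218 = 75.545360 m
LRL: c = (6 − d² + 2cos(α−β) − 2d(sin α − sin β))/8 = -1.667254, |c| > 1 → infeasible
Shortest: RSL with L = 33.033916 m ≈ 33.0339 m
Convert RSL to answer units (arcs ×180/π): t = 2.363624·180/π = 135.4257°, p = ρ·p = 6.96·1.696266 = 11.8060 m, q = 0.686362·180/π = 39.3257°, L = 33.0339 m.

RSL: t = 135.4257°, p = 11.8060 m, q = 39.3257°, L = 33.0339 m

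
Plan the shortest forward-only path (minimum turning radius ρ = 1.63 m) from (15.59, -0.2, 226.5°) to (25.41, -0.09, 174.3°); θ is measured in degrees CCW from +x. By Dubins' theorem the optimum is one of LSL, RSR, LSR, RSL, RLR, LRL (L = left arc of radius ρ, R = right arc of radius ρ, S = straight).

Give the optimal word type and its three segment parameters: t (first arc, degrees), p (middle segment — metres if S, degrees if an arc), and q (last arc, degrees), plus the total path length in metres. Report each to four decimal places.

Let ψ = atan2(Δy, Δx) = atan2(0.11, 9.82) = 0.6418° be the start→goal bearing.
Normalize: d = |goal − start| / ρ = 9.820616/1.63 = 6.024918, α = (θ_start − ψ) mod 360° = 225.8582° = 3.941970 rad, β = (θ_goal − ψ) mod 360° = 173.6582° = 3.030908 rad.
Common terms: sin α = -0.717619, cos α = -0.696436, sin β = 0.110459, cos β = -0.993881, cos(α−β) = 0.612907, d² = 36.299635. Work in radians in the unit-radius frame; every candidate has L = ρ·(t + p + q).
LSL: p² = 2 + d² − 2cos(α−β) + 2d(sin α − sin β) = 27.095620; p = √p² = 5.205345; φ = atan2(cos β − cos α, d + sin α − sin β) = -0.057173 rad; t = (φ − α) mod 2π = 2.284042 rad, q = (β − φ) mod 2π = 3.088081 rad → L = 1.63·(2.284042 + 5.205345 + 3.088081) = 1.63·10.577469 = 17.241274 m
RSR: p² = 2 + d² − 2cos(α−β) + 2d(sin β − sin α) = 47.052021; p = √p² = 6.859448; φ = atan2(cos α − cos β, d − sin α + sin β) = 0.043376 rad; t = (α − φ) mod 2π = 3.898593 rad, q = (φ − β) mod 2π = 3.295654 rad → L = 1.63·(3.898593 + 6.859448 + 3.295654) = 1.63·14.053695 = 22.907522 m
LSR: p² = d² − 2 + 2cos(α−β) + 2d(sin α + sin β) = 28.209276; p = √p² = 5.311241; φ = atan2(−cos α − cos β, d + sin α + sin β) − atan2(−2, p) = 0.662563 rad; t = (φ − α) mod 2π = 3.003779 rad, q = (φ − β) mod 2π = 3.914840 rad → L = 1.63·(3.003779 + 5.311241 + 3.914840) = 1.63·12.229859 = 19.934671 m
RSL: p² = d² − 2 + 2cos(α−β) − 2d(sin α + sin β) = 42.841622; p = √p² = 6.545351; φ = atan2(cos α + cos β, d − sin α − sin β) − atan2(2, p) = -0.546107 rad; t = (α − φ) mod 2π = 4.488077 rad, q = (β − φ) mod 2π = 3.577015 rad → L = 1.63·(4.488077 + 6.545351 + 3.577015) = 1.63·14.610443 = 23.815021 m
RLR: c = (6 − d² + 2cos(α−β) + 2d(sin α − sin β))/8 = -4.881503, |c| > 1 → infeasible
LRL: c = (6 − d² + 2cos(α−β) − 2d(sin α − sin β))/8 = -2.386953, |c| > 1 → infeasible
Shortest: LSL with L = 17.241274 m ≈ 17.2413 m
Convert LSL to answer units (arcs ×180/π): t = 2.284042·180/π = 130.8660°, p = ρ·p = 1.63·5.205345 = 8.4847 m, q = 3.088081·180/π = 176.9340°, L = 17.2413 m.

LSL: t = 130.8660°, p = 8.4847 m, q = 176.9340°, L = 17.2413 m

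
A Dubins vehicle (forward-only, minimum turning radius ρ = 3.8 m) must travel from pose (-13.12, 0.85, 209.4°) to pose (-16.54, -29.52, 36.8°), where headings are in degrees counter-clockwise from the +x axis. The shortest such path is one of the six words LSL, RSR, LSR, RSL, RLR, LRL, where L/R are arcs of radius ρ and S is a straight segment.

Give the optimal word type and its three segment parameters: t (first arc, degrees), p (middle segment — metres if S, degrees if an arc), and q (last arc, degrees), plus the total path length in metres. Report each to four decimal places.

LSL: t = 43.1232°, p = 25.1789 m, q = 144.2768°, L = 37.6077 m

Let ψ = atan2(Δy, Δx) = atan2(-30.37, -3.42) = -96.4251° be the start→goal bearing.
Normalize: d = |goal − start| / ρ = 30.561958/3.8 = 8.042621, α = (θ_start − ψ) mod 360° = 305.8251° = 5.337654 rad, β = (θ_goal − ψ) mod 360° = 133.2251° = 2.325216 rad.
Common terms: sin α = -0.810808, cos α = 0.585313, sin β = 0.728669, cos β = -0.684866, cos(α−β) = -0.991671, d² = 64.683747. Work in radians in the unit-radius frame; every candidate has L = ρ·(t + p + q).
LSL: p² = 2 + d² − 2cos(α−β) + 2d(sin α − sin β) = 43.904234; p = √p² = 6.626027; φ = atan2(cos β − cos α, d + sin α − sin β) = -0.192889 rad; t = (φ − α) mod 2π = 0.752642 rad, q = (β − φ) mod 2π = 2.518105 rad → L = 3.8·(0.752642 + 6.626027 + 2.518105) = 3.8·9.896774 = 37.607741 m
RSR: p² = 2 + d² − 2cos(α−β) + 2d(sin β − sin α) = 93.429943; p = √p² = 9.665917; φ = atan2(cos α − cos β, d − sin α + sin β) = 0.131789 rad; t = (α − φ) mod 2π = 5.205865 rad, q = (φ − β) mod 2π = 4.089758 rad → L = 3.8·(5.205865 + 9.665917 + 4.089758) = 3.8·18.961540 = 72.053853 m
LSR: p² = d² − 2 + 2cos(α−β) + 2d(sin α + sin β) = 59.379182; p = √p² = 7.705789; φ = atan2(−cos α − cos β, d + sin α + sin β) − atan2(−2, p) = 0.266447 rad; t = (φ − α) mod 2π = 1.211978 rad, q = (φ − β) mod 2π = 4.224416 rad → L = 3.8·(1.211978 + 7.705789 + 4.224416) = 3.8·13.142183 = 49.940297 m
RSL: p² = d² − 2 + 2cos(α−β) − 2d(sin α + sin β) = 62.021626; p = √p² = 7.875381; φ = atan2(cos α + cos β, d − sin α − sin β) − atan2(2, p) = -0.260951 rad; t = (α − φ) mod 2π = 5.598605 rad, q = (β − φ) mod 2π = 2.586167 rad → L = 3.8·(5.598605 + 7.875381 + 2.586167) = 3.8·16.060154 = 61.028584 m
RLR: c = (6 − d² + 2cos(α−β) + 2d(sin α − sin β))/8 = -10.678743, |c| > 1 → infeasible
LRL: c = (6 − d² + 2cos(α−β) − 2d(sin α − sin β))/8 = -4.488029, |c| > 1 → infeasible
Shortest: LSL with L = 37.607741 m ≈ 37.6077 m
Convert LSL to answer units (arcs ×180/π): t = 0.752642·180/π = 43.1232°, p = ρ·p = 3.8·6.626027 = 25.1789 m, q = 2.518105·180/π = 144.2768°, L = 37.6077 m.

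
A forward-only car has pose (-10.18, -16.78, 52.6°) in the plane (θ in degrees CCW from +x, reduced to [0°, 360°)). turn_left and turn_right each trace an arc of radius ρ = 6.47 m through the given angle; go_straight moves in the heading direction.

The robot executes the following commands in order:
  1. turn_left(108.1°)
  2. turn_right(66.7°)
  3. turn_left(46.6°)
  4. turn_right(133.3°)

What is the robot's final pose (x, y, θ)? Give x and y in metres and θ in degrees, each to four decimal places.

(-16.5602, 14.8766, 7.3000°)

set_pose: (x, y, θ) = (-10.1800, -16.7800, 52.6000°), ρ = 6.47
turn_left(108.1°): centre at ρ to the left, rotate +108.1° → (-13.1814, -6.7439, 160.7000°)
turn_right(66.7°): centre at ρ to the right, rotate −66.7° → (-17.4972, -1.0888, 94.0000°)
turn_left(46.6°): centre at ρ to the left, rotate +46.6° → (-19.8448, 3.4594, 140.6000°)
turn_right(133.3°): centre at ρ to the right, rotate −133.3° → (-16.5602, 14.8766, 7.3000°)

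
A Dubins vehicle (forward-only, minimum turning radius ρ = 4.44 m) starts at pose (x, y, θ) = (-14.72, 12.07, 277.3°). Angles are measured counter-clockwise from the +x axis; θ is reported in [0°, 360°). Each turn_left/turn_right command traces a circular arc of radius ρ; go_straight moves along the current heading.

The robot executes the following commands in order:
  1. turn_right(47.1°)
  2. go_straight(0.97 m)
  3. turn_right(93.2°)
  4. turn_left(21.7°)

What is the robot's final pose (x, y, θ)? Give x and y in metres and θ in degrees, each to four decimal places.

set_pose: (x, y, θ) = (-14.7200, 12.0700, 277.3000°), ρ = 4.44
turn_right(47.1°): centre at ρ to the right, rotate −47.1° → (-15.7128, 8.6637, 230.2000°)
go_straight(0.97): x += 0.97·cos θ, y += 0.97·sin θ → (-16.3337, 7.9185, 230.2000°)
turn_right(93.2°): centre at ρ to the right, rotate −93.2° → (-22.7730, 7.5134, 137.0000°)
turn_left(21.7°): centre at ρ to the left, rotate +21.7° → (-24.1882, 8.4029, 158.7000°)

(-24.1882, 8.4029, 158.7000°)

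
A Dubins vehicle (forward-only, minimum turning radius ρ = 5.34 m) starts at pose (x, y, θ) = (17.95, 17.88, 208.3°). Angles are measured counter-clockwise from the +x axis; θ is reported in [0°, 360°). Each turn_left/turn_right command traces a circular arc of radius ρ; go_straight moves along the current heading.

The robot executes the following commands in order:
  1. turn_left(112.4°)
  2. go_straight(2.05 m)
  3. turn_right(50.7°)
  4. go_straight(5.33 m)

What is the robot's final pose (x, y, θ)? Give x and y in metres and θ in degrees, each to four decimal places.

set_pose: (x, y, θ) = (17.9500, 17.8800, 208.3000°), ρ = 5.34
turn_left(112.4°): centre at ρ to the left, rotate +112.4° → (17.0994, 9.0459, 320.7000°)
go_straight(2.05): x += 2.05·cos θ, y += 2.05·sin θ → (18.6857, 7.7475, 320.7000°)
turn_right(50.7°): centre at ρ to the right, rotate −50.7° → (20.6435, 3.6152, 270.0000°)
go_straight(5.33): x += 5.33·cos θ, y += 5.33·sin θ → (20.6435, -1.7148, 270.0000°)

(20.6435, -1.7148, 270.0000°)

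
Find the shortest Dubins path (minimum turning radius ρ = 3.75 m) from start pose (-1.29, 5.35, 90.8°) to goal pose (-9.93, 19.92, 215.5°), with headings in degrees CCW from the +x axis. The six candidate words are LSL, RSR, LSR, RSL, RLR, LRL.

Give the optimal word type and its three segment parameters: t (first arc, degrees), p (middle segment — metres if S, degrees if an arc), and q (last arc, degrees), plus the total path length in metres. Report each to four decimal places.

LSL: t = 12.3960°, p = 11.8832 m, q = 112.3040°, L = 20.0448 m

Let ψ = atan2(Δy, Δx) = atan2(14.57, -8.64) = 120.6679° be the start→goal bearing.
Normalize: d = |goal − start| / ρ = 16.939141/3.75 = 4.517104, α = (θ_start − ψ) mod 360° = 330.1321° = 5.761892 rad, β = (θ_goal − ψ) mod 360° = 94.8321° = 1.655132 rad.
Common terms: sin α = -0.498002, cos α = 0.867176, sin β = 0.996446, cos β = -0.084236, cos(α−β) = -0.569280, d² = 20.404231. Work in radians in the unit-radius frame; every candidate has L = ρ·(t + p + q).
LSL: p² = 2 + d² − 2cos(α−β) + 2d(sin α − sin β) = 10.041635; p = √p² = 3.168854; φ = atan2(cos β − cos α, d + sin α − sin β) = -0.304943 rad; t = (φ − α) mod 2π = 0.216351 rad, q = (β − φ) mod 2π = 1.960075 rad → L = 3.75·(0.216351 + 3.168854 + 1.960075) = 3.75·5.345280 = 20.044798 m
RSR: p² = 2 + d² − 2cos(α−β) + 2d(sin β − sin α) = 37.043945; p = √p² = 6.086374; φ = atan2(cos α − cos β, d − sin α + sin β) = 0.156962 rad; t = (α − φ) mod 2π = 5.604930 rad, q = (φ − β) mod 2π = 4.785015 rad → L = 3.75·(5.604930 + 6.086374 + 4.785015) = 3.75·16.476319 = 61.786195 m
LSR: p² = d² − 2 + 2cos(α−β) + 2d(sin α + sin β) = 21.768716; p = √p² = 4.665696; φ = atan2(−cos α − cos β, d + sin α + sin β) − atan2(−2, p) = 0.250114 rad; t = (φ − α) mod 2π = 0.771408 rad, q = (φ − β) mod 2π = 4.878167 rad → L = 3.75·(0.771408 + 4.665696 + 4.878167) = 3.75·10.315271 = 38.682266 m
RSL: p² = d² − 2 + 2cos(α−β) − 2d(sin α + sin β) = 12.762628; p = √p² = 3.572482; φ = atan2(cos α + cos β, d − sin α − sin β) − atan2(2, p) = -0.317947 rad; t = (α − φ) mod 2π = 6.079839 rad, q = (β − φ) mod 2π = 1.973079 rad → L = 3.75·(6.079839 + 3.572482 + 1.973079) = 3.75·11.625400 = 43.595250 m
RLR: c = (6 − d² + 2cos(α−β) + 2d(sin α − sin β))/8 = -3.630493, |c| > 1 → infeasible
LRL: c = (6 − d² + 2cos(α−β) − 2d(sin α − sin β))/8 = -0.255204; p = 2π − arccos c = 4.454330 rad; φ = atan2(cos β − cos α, d + sin α − sin β) = -0.304943 rad; t = (φ − α + p/2) mod 2π = 2.443516 rad, q = (β − α − t + p) mod 2π = 4.187240 rad → L = 3.75·(2.443516 + 4.454330 + 4.187240) = 3.75·11.085085 = 41.569070 m
Shortest: LSL with L = 20.044798 m ≈ 20.0448 m
Convert LSL to answer units (arcs ×180/π): t = 0.216351·180/π = 12.3960°, p = ρ·p = 3.75·3.168854 = 11.8832 m, q = 1.960075·180/π = 112.3040°, L = 20.0448 m.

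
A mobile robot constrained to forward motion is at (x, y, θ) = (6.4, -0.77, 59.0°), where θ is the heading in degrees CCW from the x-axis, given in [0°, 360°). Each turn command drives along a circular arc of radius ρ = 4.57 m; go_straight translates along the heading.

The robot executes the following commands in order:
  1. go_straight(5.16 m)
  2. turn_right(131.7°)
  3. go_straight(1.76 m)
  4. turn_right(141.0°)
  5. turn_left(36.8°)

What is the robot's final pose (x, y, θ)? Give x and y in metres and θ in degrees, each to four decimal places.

set_pose: (x, y, θ) = (6.4000, -0.7700, 59.0000°), ρ = 4.57
go_straight(5.16): x += 5.16·cos θ, y += 5.16·sin θ → (9.0576, 3.6530, 59.0000°)
turn_right(131.7°): centre at ρ to the right, rotate −131.7° → (17.3381, 2.6583, -72.7000° ≡ 287.3000°)
go_straight(1.76): x += 1.76·cos θ, y += 1.76·sin θ → (17.8615, 0.9779, 287.3000°)
turn_right(141.0°): centre at ρ to the right, rotate −141.0° → (10.9626, -4.1832, 146.3000°)
turn_left(36.8°): centre at ρ to the left, rotate +36.8° → (8.1798, -3.4219, 183.1000°)

(8.1798, -3.4219, 183.1000°)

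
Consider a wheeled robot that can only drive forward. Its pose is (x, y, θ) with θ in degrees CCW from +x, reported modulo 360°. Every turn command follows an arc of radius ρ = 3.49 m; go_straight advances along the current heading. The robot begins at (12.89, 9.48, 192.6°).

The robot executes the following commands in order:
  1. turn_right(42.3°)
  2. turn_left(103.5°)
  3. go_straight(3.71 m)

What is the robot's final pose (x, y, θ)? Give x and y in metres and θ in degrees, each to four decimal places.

(4.2839, 4.2339, 253.8000°)

set_pose: (x, y, θ) = (12.8900, 9.4800, 192.6000°), ρ = 3.49
turn_right(42.3°): centre at ρ to the right, rotate −42.3° → (10.3995, 9.8544, 150.3000°)
turn_left(103.5°): centre at ρ to the left, rotate +103.5° → (5.3190, 7.7966, 253.8000°)
go_straight(3.71): x += 3.71·cos θ, y += 3.71·sin θ → (4.2839, 4.2339, 253.8000°)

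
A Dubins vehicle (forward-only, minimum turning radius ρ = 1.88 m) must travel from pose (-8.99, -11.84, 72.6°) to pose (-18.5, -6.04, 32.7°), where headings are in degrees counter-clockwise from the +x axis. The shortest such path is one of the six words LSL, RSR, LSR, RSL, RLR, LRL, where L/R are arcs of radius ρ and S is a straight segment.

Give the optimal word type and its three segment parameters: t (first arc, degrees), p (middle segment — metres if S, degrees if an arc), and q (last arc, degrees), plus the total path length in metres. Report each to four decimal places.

Let ψ = atan2(Δy, Δx) = atan2(5.80, -9.51) = 148.6216° be the start→goal bearing.
Normalize: d = |goal − start| / ρ = 11.139125/1.88 = 5.925066, α = (θ_start − ψ) mod 360° = 283.9784° = 4.956357 rad, β = (θ_goal − ψ) mod 360° = 244.0784° = 4.259971 rad.
Common terms: sin α = -0.970387, cos α = 0.241555, sin β = -0.899393, cos β = -0.437141, cos(α−β) = 0.767165, d² = 35.106411. Work in radians in the unit-radius frame; every candidate has L = ρ·(t + p + q).
LSL: p² = 2 + d² − 2cos(α−β) + 2d(sin α − sin β) = 34.730789; p = √p² = 5.893283; φ = atan2(cos β − cos α, d + sin α − sin β) = -0.115421 rad; t = (φ − α) mod 2π = 1.211407 rad, q = (β − φ) mod 2π = 4.375392 rad → L = 1.88·(1.211407 + 5.893283 + 4.375392) = 1.88·11.480082 = 21.582555 m
RSR: p² = 2 + d² − 2cos(α−β) + 2d(sin β − sin α) = 36.413373; p = √p² = 6.034349; φ = atan2(cos α − cos β, d − sin α + sin β) = 0.112711 rad; t = (α − φ) mod 2π = 4.843647 rad, q = (φ − β) mod 2π = 2.135925 rad → L = 1.88·(4.843647 + 6.034349 + 2.135925) = 1.88·13.013921 = 24.466172 m
LSR: p² = d² − 2 + 2cos(α−β) + 2d(sin α + sin β) = 12.483603; p = √p² = 3.533214; φ = atan2(−cos α − cos β, d + sin α + sin β) − atan2(−2, p) = 0.563280 rad; t = (φ − α) mod 2π = 1.890108 rad, q = (φ − β) mod 2π = 2.586494 rad → L = 1.88·(1.890108 + 3.533214 + 2.586494) = 1.88·8.009816 = 15.058454 m
RSL: p² = d² − 2 + 2cos(α−β) − 2d(sin α + sin β) = 56.797880; p = √p² = 7.536437; φ = atan2(cos α + cos β, d − sin α − sin β) − atan2(2, p) = -0.284485 rad; t = (α − φ) mod 2π = 5.240842 rad, q = (β − φ) mod 2π = 4.544456 rad → L = 1.88·(5.240842 + 7.536437 + 4.544456) = 1.88·17.321735 = 32.564861 m
RLR: c = (6 − d² + 2cos(α−β) + 2d(sin α − sin β))/8 = -3.551672, |c| > 1 → infeasible
LRL: c = (6 − d² + 2cos(α−β) − 2d(sin α − sin β))/8 = -3.341349, |c| > 1 → infeasible
Shortest: LSR with L = 15.058454 m ≈ 15.0585 m
Convert LSR to answer units (arcs ×180/π): t = 1.890108·180/π = 108.2952°, p = ρ·p = 1.88·3.533214 = 6.6424 m, q = 2.586494·180/π = 148.1952°, L = 15.0585 m.

LSR: t = 108.2952°, p = 6.6424 m, q = 148.1952°, L = 15.0585 m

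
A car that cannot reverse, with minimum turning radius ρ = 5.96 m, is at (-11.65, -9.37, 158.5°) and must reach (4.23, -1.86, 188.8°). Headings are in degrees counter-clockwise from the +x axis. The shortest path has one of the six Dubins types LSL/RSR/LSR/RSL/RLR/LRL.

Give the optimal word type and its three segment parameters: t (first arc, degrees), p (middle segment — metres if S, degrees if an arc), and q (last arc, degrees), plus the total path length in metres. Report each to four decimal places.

Let ψ = atan2(Δy, Δx) = atan2(7.51, 15.88) = 25.3105° be the start→goal bearing.
Normalize: d = |goal − start| / ρ = 17.566289/5.96 = 2.947364, α = (θ_start − ψ) mod 360° = 133.1895° = 2.324595 rad, β = (θ_goal − ψ) mod 360° = 163.4895° = 2.853430 rad.
Common terms: sin α = 0.729094, cos α = -0.684414, sin β = 0.284191, cos β = -0.958768, cos(α−β) = 0.863396, d² = 8.686954. Work in radians in the unit-radius frame; every candidate has L = ρ·(t + p + q).
LSL: p² = 2 + d² − 2cos(α−β) + 2d(sin α − sin β) = 11.582745; p = √p² = 3.403343; φ = atan2(cos β − cos α, d + sin α − sin β) = -0.080701 rad; t = (φ − α) mod 2π = 3.877889 rad, q = (β − φ) mod 2π = 2.934131 rad → L = 5.96·(3.877889 + 3.403343 + 2.934131) = 5.96·10.215363 = 60.883565 m
RSR: p² = 2 + d² − 2cos(α−β) + 2d(sin β − sin α) = 6.337580; p = √p² = 2.517455; φ = atan2(cos α − cos β, d − sin α + sin β) = 0.109198 rad; t = (α − φ) mod 2π = 2.215398 rad, q = (φ − β) mod 2π = 3.538953 rad → L = 5.96·(2.215398 + 2.517455 + 3.538953) = 5.96·8.271806 = 49.299962 m
LSR: p² = d² − 2 + 2cos(α−β) + 2d(sin α + sin β) = 14.386784; p = √p² = 3.792991; φ = atan2(−cos α − cos β, d + sin α + sin β) − atan2(−2, p) = 0.878504 rad; t = (φ − α) mod 2π = 4.837094 rad, q = (φ − β) mod 2π = 4.308259 rad → L = 5.96·(4.837094 + 3.792991 + 4.308259) = 5.96·12.938345 = 77.112535 m
RSL: p² = d² − 2 + 2cos(α−β) − 2d(sin α + sin β) = 2.440706; p = √p² = 1.562276; φ = atan2(cos α + cos β, d − sin α − sin β) − atan2(2, p) = -1.611921 rad; t = (α − φ) mod 2π = 3.936516 rad, q = (β − φ) mod 2π = 4.465351 rad → L = 5.96·(3.936516 + 1.562276 + 4.465351) = 5.96·9.964144 = 59.386296 m
RLR: c = (6 − d² + 2cos(α−β) + 2d(sin α − sin β))/8 = 0.207802; p = 2π − arccos c = 4.921717 rad; φ = atan2(cos α − cos β, d − sin α + sin β) = 0.109198 rad; t = (α − φ + p/2) mod 2π = 4.676256 rad, q = (α − β − t + p) mod 2π = 5.999811 rad → L = 5.96·(4.676256 + 4.921717 + 5.999811) = 5.96·15.597784 = 92.962794 m
LRL: c = (6 − d² + 2cos(α−β) − 2d(sin α − sin β))/8 = -0.447843; p = 2π − arccos c = 4.248037 rad; φ = atan2(cos β − cos α, d + sin α − sin β) = -0.080701 rad; t = (φ − α + p/2) mod 2π = 6.001908 rad, q = (β − α − t + p) mod 2π = 5.058150 rad → L = 5.96·(6.001908 + 4.248037 + 5.058150) = 5.96·15.308095 = 91.236245 m
Shortest: RSR with L = 49.299962 m ≈ 49.3000 m
Convert RSR to answer units (arcs ×180/π): t = 2.215398·180/π = 126.9329°, p = ρ·p = 5.96·2.517455 = 15.0040 m, q = 3.538953·180/π = 202.7671°, L = 49.3000 m.

RSR: t = 126.9329°, p = 15.0040 m, q = 202.7671°, L = 49.3000 m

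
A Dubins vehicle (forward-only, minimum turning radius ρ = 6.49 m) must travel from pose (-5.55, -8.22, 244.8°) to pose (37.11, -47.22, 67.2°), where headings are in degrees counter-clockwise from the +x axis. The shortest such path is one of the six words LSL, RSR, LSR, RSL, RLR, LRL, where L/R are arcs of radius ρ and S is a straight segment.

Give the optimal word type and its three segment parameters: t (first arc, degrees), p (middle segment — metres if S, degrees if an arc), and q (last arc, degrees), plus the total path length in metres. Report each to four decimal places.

Let ψ = atan2(Δy, Δx) = atan2(-39.00, 42.66) = -42.4337° be the start→goal bearing.
Normalize: d = |goal − start| / ρ = 57.800308/6.49 = 8.906057, α = (θ_start − ψ) mod 360° = 287.2337° = 5.013174 rad, β = (θ_goal − ψ) mod 360° = 109.6337° = 1.913469 rad.
Common terms: sin α = -0.955104, cos α = 0.296270, sin β = 0.941860, cos β = -0.336006, cos(α−β) = -0.999123, d² = 79.317846. Work in radians in the unit-radius frame; every candidate has L = ρ·(t + p + q).
LSL: p² = 2 + d² − 2cos(α−β) + 2d(sin α − sin β) = 49.527153; p = √p² = 7.037553; φ = atan2(cos β − cos α, d + sin α − sin β) = -0.089964 rad; t = (φ − α) mod 2π = 1.180047 rad, q = (β − φ) mod 2π = 2.003434 rad → L = 6.49·(1.180047 + 7.037553 + 2.003434) = 6.49·10.221034 = 66.334508 m
RSR: p² = 2 + d² − 2cos(α−β) + 2d(sin β − sin α) = 117.105030; p = √p² = 10.821508; φ = atan2(cos α − cos β, d − sin α + sin β) = 0.058461 rad; t = (α − φ) mod 2π = 4.954713 rad, q = (φ − β) mod 2π = 4.428177 rad → L = 6.49·(4.954713 + 10.821508 + 4.428177) = 6.49·20.204398 = 131.126542 m
LSR: p² = d² − 2 + 2cos(α−β) + 2d(sin α + sin β) = 75.083691; p = √p² = 8.665085; φ = atan2(−cos α − cos β, d + sin α + sin β) − atan2(−2, p) = 0.231307 rad; t = (φ − α) mod 2π = 1.501318 rad, q = (φ − β) mod 2π = 4.601023 rad → L = 6.49·(1.501318 + 8.665085 + 4.601023) = 6.49·14.767426 = 95.840594 m
RSL: p² = d² − 2 + 2cos(α−β) − 2d(sin α + sin β) = 75.555509; p = √p² = 8.692267; φ = atan2(cos α + cos β, d − sin α − sin β) − atan2(2, p) = -0.230608 rad; t = (α − φ) mod 2π = 5.243783 rad, q = (β − φ) mod 2π = 2.144078 rad → L = 6.49·(5.243783 + 8.692267 + 2.144078) = 6.49·16.080128 = 104.360029 m
RLR: c = (6 − d² + 2cos(α−β) + 2d(sin α − sin β))/8 = -13.638129, |c| > 1 → infeasible
LRL: c = (6 − d² + 2cos(α−β) − 2d(sin α − sin β))/8 = -5.190894, |c| > 1 → infeasible
Shortest: LSL with L = 66.334508 m ≈ 66.3345 m
Convert LSL to answer units (arcs ×180/π): t = 1.180047·180/π = 67.6117°, p = ρ·p = 6.49·7.037553 = 45.6737 m, q = 2.003434·180/π = 114.7883°, L = 66.3345 m.

LSL: t = 67.6117°, p = 45.6737 m, q = 114.7883°, L = 66.3345 m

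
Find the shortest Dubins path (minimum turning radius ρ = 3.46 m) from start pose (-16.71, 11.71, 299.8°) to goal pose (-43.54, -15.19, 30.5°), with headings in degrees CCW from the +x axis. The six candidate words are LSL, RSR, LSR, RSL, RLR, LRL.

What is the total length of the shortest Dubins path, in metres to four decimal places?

49.5822 m

Let ψ = atan2(Δy, Δx) = atan2(-26.90, -26.83) = -134.9254° be the start→goal bearing.
Normalize: d = |goal − start| / ρ = 37.992880/3.46 = 10.980601, α = (θ_start − ψ) mod 360° = 74.7254° = 1.304203 rad, β = (θ_goal − ψ) mod 360° = 165.4254° = 2.887217 rad.
Common terms: sin α = 0.964674, cos α = 0.263446, sin β = 0.251641, cos β = -0.967821, cos(α−β) = -0.012217, d² = 120.573599. Work in radians in the unit-radius frame; every candidate has L = ρ·(t + p + q).
LSL: p² = 2 + d² − 2cos(α−β) + 2d(sin α − sin β) = 138.257095; p = √p² = 11.758278; φ = atan2(cos β − cos α, d + sin α − sin β) = -0.104907 rad; t = (φ − α) mod 2π = 4.874075 rad, q = (β − φ) mod 2π = 2.992124 rad → L = 3.46·(4.874075 + 11.758278 + 2.992124) = 3.46·19.624477 = 67.900689 m
RSR: p² = 2 + d² − 2cos(α−β) + 2d(sin β − sin α) = 106.938972; p = √p² = 10.341130; φ = atan2(cos α − cos β, d − sin α + sin β) = 0.119348 rad; t = (α − φ) mod 2π = 1.184855 rad, q = (φ − β) mod 2π = 3.515316 rad → L = 3.46·(1.184855 + 10.341130 + 3.515316) = 3.46·15.041302 = 52.042904 m
LSR: p² = d² − 2 + 2cos(α−β) + 2d(sin α + sin β) = 145.260909; p = √p² = 12.052423; φ = atan2(−cos α − cos β, d + sin α + sin β) − atan2(−2, p) = 0.222129 rad; t = (φ − α) mod 2π = 5.201111 rad, q = (φ − β) mod 2π = 3.618098 rad → L = 3.46·(5.201111 + 12.052423 + 3.618098) = 3.46·20.871632 = 72.215847 m
RSL: p² = d² − 2 + 2cos(α−β) − 2d(sin α + sin β) = 91.837421; p = √p² = 9.583184; φ = atan2(cos α + cos β, d − sin α − sin β) − atan2(2, p) = -0.277759 rad; t = (α − φ) mod 2π = 1.581962 rad, q = (β − φ) mod 2π = 3.164976 rad → L = 3.46·(1.581962 + 9.583184 + 3.164976) = 3.46·14.330123 = 49.582224 m
RLR: c = (6 − d² + 2cos(α−β) + 2d(sin α − sin β))/8 = -12.367371, |c| > 1 → infeasible
LRL: c = (6 − d² + 2cos(α−β) − 2d(sin α − sin β))/8 = -16.282137, |c| > 1 → infeasible
Shortest: RSL with L = 49.582224 m ≈ 49.5822 m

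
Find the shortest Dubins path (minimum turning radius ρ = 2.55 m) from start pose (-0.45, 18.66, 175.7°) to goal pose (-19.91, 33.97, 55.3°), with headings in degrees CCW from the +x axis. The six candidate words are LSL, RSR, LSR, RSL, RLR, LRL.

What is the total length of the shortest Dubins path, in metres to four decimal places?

26.2441 m

Let ψ = atan2(Δy, Δx) = atan2(15.31, -19.46) = 141.8064° be the start→goal bearing.
Normalize: d = |goal − start| / ρ = 24.760608/2.55 = 9.710042, α = (θ_start − ψ) mod 360° = 33.8936° = 0.591555 rad, β = (θ_goal − ψ) mod 360° = 273.4936° = 4.773364 rad.
Common terms: sin α = 0.557653, cos α = 0.830074, sin β = -0.998142, cos β = 0.060937, cos(α−β) = -0.506034, d² = 94.284921. Work in radians in the unit-radius frame; every candidate has L = ρ·(t + p + q).
LSL: p² = 2 + d² − 2cos(α−β) + 2d(sin α − sin β) = 127.510644; p = √p² = 11.292061; φ = atan2(cos β − cos α, d + sin α − sin β) = -0.068166 rad; t = (φ − α) mod 2π = 5.623464 rad, q = (β − φ) mod 2π = 4.841530 rad → L = 2.55·(5.623464 + 11.292061 + 4.841530) = 2.55·21.757055 = 55.480491 m
RSR: p² = 2 + d² − 2cos(α−β) + 2d(sin β − sin α) = 67.083333; p = √p² = 8.190442; φ = atan2(cos α − cos β, d − sin α + sin β) = 0.094045 rad; t = (α − φ) mod 2π = 0.497510 rad, q = (φ − β) mod 2π = 1.603866 rad → L = 2.55·(0.497510 + 8.190442 + 1.603866) = 2.55·10.291818 = 26.244136 m
LSR: p² = d² − 2 + 2cos(α−β) + 2d(sin α + sin β) = 82.718521; p = √p² = 9.094972; φ = atan2(−cos α − cos β, d + sin α + sin β) − atan2(−2, p) = 0.120629 rad; t = (φ − α) mod 2π = 5.812259 rad, q = (φ − β) mod 2π = 1.630450 rad → L = 2.55·(5.812259 + 9.094972 + 1.630450) = 2.55·16.537681 = 42.171086 m
RSL: p² = d² − 2 + 2cos(α−β) − 2d(sin α + sin β) = 99.827186; p = √p² = 9.991356; φ = atan2(cos α + cos β, d − sin α − sin β) − atan2(2, p) = -0.110007 rad; t = (α − φ) mod 2π = 0.701562 rad, q = (β − φ) mod 2π = 4.883371 rad → L = 2.55·(0.701562 + 9.991356 + 4.883371) = 2.55·15.576288 = 39.719534 m
RLR: c = (6 − d² + 2cos(α−β) + 2d(sin α − sin β))/8 = -7.385417, |c| > 1 → infeasible
LRL: c = (6 − d² + 2cos(α−β) − 2d(sin α − sin β))/8 = -14.938831, |c| > 1 → infeasible
Shortest: RSR with L = 26.244136 m ≈ 26.2441 m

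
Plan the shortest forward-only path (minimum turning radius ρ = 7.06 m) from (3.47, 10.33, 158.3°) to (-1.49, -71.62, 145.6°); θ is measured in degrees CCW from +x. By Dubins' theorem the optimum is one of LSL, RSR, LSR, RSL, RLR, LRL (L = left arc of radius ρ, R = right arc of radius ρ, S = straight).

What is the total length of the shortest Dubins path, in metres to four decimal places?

Let ψ = atan2(Δy, Δx) = atan2(-81.95, -4.96) = -93.4636° be the start→goal bearing.
Normalize: d = |goal − start| / ρ = 82.099964/7.06 = 11.628890, α = (θ_start − ψ) mod 360° = 251.7636° = 4.394103 rad, β = (θ_goal − ψ) mod 360° = 239.0636° = 4.172447 rad.
Common terms: sin α = -0.949773, cos α = -0.312939, sin β = -0.857738, cos β = -0.514086, cos(α−β) = 0.975535, d² = 135.231085. Work in radians in the unit-radius frame; every candidate has L = ρ·(t + p + q).
LSL: p² = 2 + d² − 2cos(α−β) + 2d(sin α − sin β) = 133.139486; p = √p² = 11.538608; φ = atan2(cos β − cos α, d + sin α − sin β) = -0.017433 rad; t = (φ − α) mod 2π = 1.871648 rad, q = (β − φ) mod 2π = 4.189880 rad → L = 7.06·(1.871648 + 11.538608 + 4.189880) = 7.06·17.600137 = 124.256967 m
RSR: p² = 2 + d² − 2cos(α−β) + 2d(sin β − sin α) = 137.420546; p = √p² = 11.722651; φ = atan2(cos α − cos β, d − sin α + sin β) = 0.017160 rad; t = (α − φ) mod 2π = 4.376944 rad, q = (φ − β) mod 2π = 2.127898 rad → L = 7.06·(4.376944 + 11.722651 + 2.127898) = 7.06·18.227493 = 128.686101 m
LSR: p² = d² − 2 + 2cos(α−β) + 2d(sin α + sin β) = 93.143444; p = √p² = 9.651085; φ = atan2(−cos α − cos β, d + sin α + sin β) − atan2(−2, p) = 0.288347 rad; t = (φ − α) mod 2π = 2.177429 rad, q = (φ − β) mod 2π = 2.399085 rad → L = 7.06·(2.177429 + 9.651085 + 2.399085) = 7.06·14.227599 = 100.446849 m
RSL: p² = d² − 2 + 2cos(α−β) − 2d(sin α + sin β) = 177.220864; p = √p² = 13.312433; φ = atan2(cos α + cos β, d − sin α − sin β) − atan2(2, p) = -0.210594 rad; t = (α − φ) mod 2π = 4.604697 rad, q = (β − φ) mod 2π = 4.383040 rad → L = 7.06·(4.604697 + 13.312433 + 4.383040) = 7.06·22.300170 = 157.439203 m
RLR: c = (6 − d² + 2cos(α−β) + 2d(sin α − sin β))/8 = -16.177568, |c| > 1 → infeasible
LRL: c = (6 − d² + 2cos(α−β) − 2d(sin α − sin β))/8 = -15.642436, |c| > 1 → infeasible
Shortest: LSR with L = 100.446849 m ≈ 100.4468 m

100.4468 m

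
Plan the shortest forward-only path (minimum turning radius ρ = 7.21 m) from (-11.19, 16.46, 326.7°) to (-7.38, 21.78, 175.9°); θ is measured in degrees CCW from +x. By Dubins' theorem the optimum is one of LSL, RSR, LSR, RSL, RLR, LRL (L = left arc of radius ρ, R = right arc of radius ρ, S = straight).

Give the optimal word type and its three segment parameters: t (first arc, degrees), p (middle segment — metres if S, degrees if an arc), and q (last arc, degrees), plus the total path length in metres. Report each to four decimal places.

Let ψ = atan2(Δy, Δx) = atan2(5.32, 3.81) = 54.3911° be the start→goal bearing.
Normalize: d = |goal − start| / ρ = 6.543585/7.21 = 0.907571, α = (θ_start − ψ) mod 360° = 272.3089° = 4.752687 rad, β = (θ_goal − ψ) mod 360° = 121.5089° = 2.120731 rad.
Common terms: sin α = -0.999188, cos α = 0.040287, sin β = 0.852559, cos β = -0.522631, cos(α−β) = -0.872922, d² = 0.823685. Work in radians in the unit-radius frame; every candidate has L = ρ·(t + p + q).
LSL: p² = 2 + d² − 2cos(α−β) + 2d(sin α − sin β) = 1.208346; p = √p² = 1.099248; φ = atan2(cos β − cos α, d + sin α − sin β) = -2.603971 rad; t = (φ − α) mod 2π = 5.209712 rad, q = (β − φ) mod 2π = 4.724702 rad → L = 7.21·(5.209712 + 1.099248 + 4.724702) = 7.21·11.033662 = 79.552704 m
RSR: p² = 2 + d² − 2cos(α−β) + 2d(sin β − sin α) = 7.930711; p = √p² = 2.816152; φ = atan2(cos α − cos β, d − sin α + sin β) = 0.201245 rad; t = (α − φ) mod 2π = 4.551442 rad, q = (φ − β) mod 2π = 4.363699 rad → L = 7.21·(4.551442 + 2.816152 + 4.363699) = 7.21·11.731294 = 84.582627 m
LSR: p² = d² − 2 + 2cos(α−β) + 2d(sin α + sin β) = -3.188313 < 0 → infeasible
RSL: p² = d² − 2 + 2cos(α−β) − 2d(sin α + sin β) = -2.656007 < 0 → infeasible
RLR: c = (6 − d² + 2cos(α−β) + 2d(sin α − sin β))/8 = 0.008661; p = 2π − arccos c = 4.721050 rad; φ = atan2(cos α − cos β, d − sin α + sin β) = 0.201245 rad; t = (α − φ + p/2) mod 2π = 0.628782 rad, q = (α − β − t + p) mod 2π = 0.441039 rad → L = 7.21·(0.628782 + 4.721050 + 0.441039) = 7.21·5.790872 = 41.752184 m
LRL: c = (6 − d² + 2cos(α−β) − 2d(sin α − sin β))/8 = 0.848957; p = 2π − arccos c = 5.726397 rad; φ = atan2(cos β − cos α, d + sin α − sin β) = -2.603971 rad; t = (φ − α + p/2) mod 2π = 1.789725 rad, q = (β − α − t + p) mod 2π = 1.304715 rad → L = 7.21·(1.789725 + 5.726397 + 1.304715) = 7.21·8.820837 = 63.598237 m
Shortest: RLR with L = 41.752184 m ≈ 41.7522 m
Convert RLR to answer units (arcs ×180/π): t = 0.628782·180/π = 36.0266°, p = 4.721050·180/π = 270.4963°, q = 0.441039·180/π = 25.2697°, L = 41.7522 m.

RLR: t = 36.0266°, p = 270.4963°, q = 25.2697°, L = 41.7522 m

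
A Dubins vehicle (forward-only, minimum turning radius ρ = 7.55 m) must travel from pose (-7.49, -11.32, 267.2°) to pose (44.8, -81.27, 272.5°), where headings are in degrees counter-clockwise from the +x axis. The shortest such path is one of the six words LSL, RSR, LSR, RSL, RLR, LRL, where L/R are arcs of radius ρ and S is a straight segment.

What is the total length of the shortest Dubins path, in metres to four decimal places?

88.0631 m

Let ψ = atan2(Δy, Δx) = atan2(-69.95, 52.29) = -53.2206° be the start→goal bearing.
Normalize: d = |goal − start| / ρ = 87.334109/7.55 = 11.567432, α = (θ_start − ψ) mod 360° = 320.4206° = 5.592395 rad, β = (θ_goal − ψ) mod 360° = 325.7206° = 5.684898 rad.
Common terms: sin α = -0.637146, cos α = 0.770743, sin β = -0.563228, cos β = 0.826301, cos(α−β) = 0.995725, d² = 133.805475. Work in radians in the unit-radius frame; every candidate has L = ρ·(t + p + q).
LSL: p² = 2 + d² − 2cos(α−β) + 2d(sin α − sin β) = 132.103944; p = √p² = 11.493648; φ = atan2(cos β − cos α, d + sin α − sin β) = 0.004834 rad; t = (φ − α) mod 2π = 0.695624 rad, q = (β − φ) mod 2π = 5.680064 rad → L = 7.55·(0.695624 + 11.493648 + 5.680064) = 7.55·17.869336 = 134.913485 m
RSR: p² = 2 + d² − 2cos(α−β) + 2d(sin β − sin α) = 135.524108; p = √p² = 11.641482; φ = atan2(cos α − cos β, d − sin α + sin β) = -0.004772 rad; t = (α − φ) mod 2π = 5.597168 rad, q = (φ − β) mod 2π = 0.593515 rad → L = 7.55·(5.597168 + 11.641482 + 0.593515) = 7.55·17.832165 = 134.632846 m
LSR: p² = d² − 2 + 2cos(α−β) + 2d(sin α + sin β) = 106.026416; p = √p² = 10.296913; φ = atan2(−cos α − cos β, d + sin α + sin β) − atan2(−2, p) = 0.038996 rad; t = (φ − α) mod 2π = 0.729786 rad, q = (φ − β) mod 2π = 0.637284 rad → L = 7.55·(0.729786 + 10.296913 + 0.637284) = 7.55·11.663983 = 88.063069 m
RSL: p² = d² − 2 + 2cos(α−β) − 2d(sin α + sin β) = 161.567433; p = √p² = 12.710918; φ = atan2(cos α + cos β, d − sin α − sin β) − atan2(2, p) = -0.031628 rad; t = (α − φ) mod 2π = 5.624023 rad, q = (β − φ) mod 2π = 5.716526 rad → L = 7.55·(5.624023 + 12.710918 + 5.716526) = 7.55·24.051467 = 181.588575 m
RLR: c = (6 − d² + 2cos(α−β) + 2d(sin α − sin β))/8 = -15.940513, |c| > 1 → infeasible
LRL: c = (6 − d² + 2cos(α−β) − 2d(sin α − sin β))/8 = -15.512993, |c| > 1 → infeasible
Shortest: LSR with L = 88.063069 m ≈ 88.0631 m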